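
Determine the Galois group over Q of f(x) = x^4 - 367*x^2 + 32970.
Gal(K/Q) = V_4 (Klein four-group, Z/2Z × Z/2Z)

f factors as (x^2 - 157)(x^2 - 210), so the splitting field is K = Q(sqrt(157), sqrt(210)). The elements 157, 210, 32970 are all non-squares in Q, so sqrt(157) and sqrt(210) generate independent quadratic extensions. Thus [K:Q] = 4 and Gal(K/Q) is generated by the two order-2 automorphisms sqrt(157) ↦ -sqrt(157) and sqrt(210) ↦ -sqrt(210), giving V_4.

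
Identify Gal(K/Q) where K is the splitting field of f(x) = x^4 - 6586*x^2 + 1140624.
Gal(K/Q) = Z/2Z (cyclic of order 2)

f factors as (x^2 - 178)(x^2 - 6408), so the splitting field is K = Q(sqrt(178), sqrt(6408)). The squarefree part of 178 is 178 and the squarefree part of 6408 is also 178, so sqrt(178) and sqrt(6408) are both rational multiples of sqrt(178). Hence Q(sqrt(178)) = Q(sqrt(6408)) = Q(sqrt(178)), and the splitting field collapses to a single degree-2 extension with Galois group Z/2Z.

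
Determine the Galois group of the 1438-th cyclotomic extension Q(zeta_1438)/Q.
|Gal(Q(zeta_1438)/Q)| = phi(1438) = 718; group ≅ (Z/1438Z)^* ≅ Z/718Z

The n-th cyclotomic polynomial Φ_1438(x) is the minimal polynomial of zeta_1438 over Q and has degree phi(1438) = 718. So Q(zeta_1438) is a degree-718 Galois extension with Galois group (Z/1438Z)^*. By CRT, (Z/1438Z)^* ≅ (Z/2Z)^* × (Z/719Z)^*. Each prime-power unit group is (Z/2Z)^* ≅ trivial group (order 1); (Z/719Z)^* ≅ Z/718Z. Hence Gal(Q(zeta_1438)/Q) ≅ Z/718Z.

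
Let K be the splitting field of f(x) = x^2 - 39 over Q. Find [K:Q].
[K:Q] = 2

The polynomial x^2 - 39 is irreducible over Q since 39 is not a perfect square. Its splitting field is Q(sqrt(39)), which has degree 2 over Q.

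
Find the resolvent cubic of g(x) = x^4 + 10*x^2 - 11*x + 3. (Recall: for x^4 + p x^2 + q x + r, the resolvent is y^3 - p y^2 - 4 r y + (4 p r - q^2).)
h(y) = y^3 - 10*y^2 - 12*y - 1

Identify coefficients: p = 10, q = -11, r = 3.
Plug into h(y) = y^3 - p y^2 - 4 r y + (4 p r - q^2):
  h(y) = y^3 - (10) y^2 - 4*(3) y + (4*(10)*(3) - (-11)^2)
       = y^3 + (-10) y^2 + (-12) y + (-1).
Simplifying: h(y) = y^3 - 10*y^2 - 12*y - 1.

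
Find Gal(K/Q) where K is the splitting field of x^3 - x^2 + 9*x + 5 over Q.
Gal(K/Q) = S_3 (symmetric group of order 6)

Compute the discriminant of x^3 + (-1)*x^2 + (9)*x + (5): Δ = -4300. Since Δ is not a rational square, the Galois group is not contained in A_3; it must be the full S_3 (irreducibility of the cubic rules out anything smaller).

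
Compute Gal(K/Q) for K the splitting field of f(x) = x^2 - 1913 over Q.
Gal(K/Q) = Z/2Z (cyclic of order 2)

x^2 - 1913 is irreducible over Q since 1913 is not a rational square. The splitting field Q(sqrt(1913)) has degree 2 over Q, and its unique nontrivial automorphism is sqrt(1913) ↦ -sqrt(1913). Hence Gal(Q(sqrt(1913))/Q) = Z/2Z.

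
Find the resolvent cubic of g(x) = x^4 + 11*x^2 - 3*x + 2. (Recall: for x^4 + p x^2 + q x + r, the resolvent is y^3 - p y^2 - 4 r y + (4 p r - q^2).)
h(y) = y^3 - 11*y^2 - 8*y + 79

Identify coefficients: p = 11, q = -3, r = 2.
Plug into h(y) = y^3 - p y^2 - 4 r y + (4 p r - q^2):
  h(y) = y^3 - (11) y^2 - 4*(2) y + (4*(11)*(2) - (-3)^2)
       = y^3 + (-11) y^2 + (-8) y + (79).
Simplifying: h(y) = y^3 - 11*y^2 - 8*y + 79.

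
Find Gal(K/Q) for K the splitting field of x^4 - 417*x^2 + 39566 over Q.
Gal(K/Q) = V_4 (Klein four-group, Z/2Z × Z/2Z)

f factors as (x^2 - 146)(x^2 - 271), so the splitting field is K = Q(sqrt(146), sqrt(271)). The elements 146, 271, 39566 are all non-squares in Q, so sqrt(146) and sqrt(271) generate independent quadratic extensions. Thus [K:Q] = 4 and Gal(K/Q) is generated by the two order-2 automorphisms sqrt(146) ↦ -sqrt(146) and sqrt(271) ↦ -sqrt(271), giving V_4.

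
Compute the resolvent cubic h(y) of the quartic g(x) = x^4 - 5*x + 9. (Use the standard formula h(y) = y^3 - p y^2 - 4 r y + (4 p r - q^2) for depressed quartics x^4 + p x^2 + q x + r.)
h(y) = y^3 - 36*y - 25

Identify coefficients: p = 0, q = -5, r = 9.
Plug into h(y) = y^3 - p y^2 - 4 r y + (4 p r - q^2):
  h(y) = y^3 - (0) y^2 - 4*(9) y + (4*(0)*(9) - (-5)^2)
       = y^3 + (0) y^2 + (-36) y + (-25).
Simplifying: h(y) = y^3 - 36*y - 25.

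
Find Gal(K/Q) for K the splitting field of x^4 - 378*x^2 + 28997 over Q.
Gal(K/Q) = V_4 (Klein four-group, Z/2Z × Z/2Z)

f factors as (x^2 - 271)(x^2 - 107), so the splitting field is K = Q(sqrt(271), sqrt(107)). The elements 271, 107, 28997 are all non-squares in Q, so sqrt(271) and sqrt(107) generate independent quadratic extensions. Thus [K:Q] = 4 and Gal(K/Q) is generated by the two order-2 automorphisms sqrt(271) ↦ -sqrt(271) and sqrt(107) ↦ -sqrt(107), giving V_4.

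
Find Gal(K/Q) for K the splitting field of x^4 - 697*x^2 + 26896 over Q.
Gal(K/Q) = Z/2Z (cyclic of order 2)

f factors as (x^2 - 41)(x^2 - 656), so the splitting field is K = Q(sqrt(41), sqrt(656)). The squarefree part of 41 is 41 and the squarefree part of 656 is also 41, so sqrt(41) and sqrt(656) are both rational multiples of sqrt(41). Hence Q(sqrt(41)) = Q(sqrt(656)) = Q(sqrt(41)), and the splitting field collapses to a single degree-2 extension with Galois group Z/2Z.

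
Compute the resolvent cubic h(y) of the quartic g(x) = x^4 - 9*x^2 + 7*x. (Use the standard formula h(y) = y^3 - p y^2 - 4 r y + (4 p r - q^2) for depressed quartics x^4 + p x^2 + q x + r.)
h(y) = y^3 + 9*y^2 - 49

Identify coefficients: p = -9, q = 7, r = 0.
Plug into h(y) = y^3 - p y^2 - 4 r y + (4 p r - q^2):
  h(y) = y^3 - (-9) y^2 - 4*(0) y + (4*(-9)*(0) - (7)^2)
       = y^3 + (9) y^2 + (0) y + (-49).
Simplifying: h(y) = y^3 + 9*y^2 - 49.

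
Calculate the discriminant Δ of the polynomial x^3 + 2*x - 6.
Δ = -1004

For a depressed cubic x^3 + p x + q the discriminant is Δ = -4 p^3 - 27 q^2 = -4*(2)^3 - 27*(-6)^2 = -32 - 972 = -1004.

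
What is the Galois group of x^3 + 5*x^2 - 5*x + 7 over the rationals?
Gal(K/Q) = S_3 (symmetric group of order 6)

Compute the discriminant of x^3 + (5)*x^2 + (-5)*x + (7): Δ = -6848. Since Δ is not a rational square, the Galois group is not contained in A_3; it must be the full S_3 (irreducibility of the cubic rules out anything smaller).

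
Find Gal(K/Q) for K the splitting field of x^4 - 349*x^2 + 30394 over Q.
Gal(K/Q) = V_4 (Klein four-group, Z/2Z × Z/2Z)

f factors as (x^2 - 167)(x^2 - 182), so the splitting field is K = Q(sqrt(167), sqrt(182)). The elements 167, 182, 30394 are all non-squares in Q, so sqrt(167) and sqrt(182) generate independent quadratic extensions. Thus [K:Q] = 4 and Gal(K/Q) is generated by the two order-2 automorphisms sqrt(167) ↦ -sqrt(167) and sqrt(182) ↦ -sqrt(182), giving V_4.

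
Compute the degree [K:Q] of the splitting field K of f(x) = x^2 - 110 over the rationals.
[K:Q] = 2

The polynomial x^2 - 110 is irreducible over Q since 110 is not a perfect square. Its splitting field is Q(sqrt(110)), which has degree 2 over Q.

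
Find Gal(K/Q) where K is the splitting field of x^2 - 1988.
Gal(K/Q) = Z/2Z (cyclic of order 2)

x^2 - 1988 is irreducible over Q since 1988 is not a rational square. The splitting field Q(sqrt(1988)) has degree 2 over Q, and its unique nontrivial automorphism is sqrt(1988) ↦ -sqrt(1988). Hence Gal(Q(sqrt(1988))/Q) = Z/2Z.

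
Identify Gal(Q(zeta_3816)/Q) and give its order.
|Gal(Q(zeta_3816)/Q)| = phi(3816) = 1248; group ≅ (Z/3816Z)^* ≅ Z/2Z × Z/2Z × Z/6Z × Z/52Z

The n-th cyclotomic polynomial Φ_3816(x) is the minimal polynomial of zeta_3816 over Q and has degree phi(3816) = 1248. So Q(zeta_3816) is a degree-1248 Galois extension with Galois group (Z/3816Z)^*. By CRT, (Z/3816Z)^* ≅ (Z/8Z)^* × (Z/9Z)^* × (Z/53Z)^*. Each prime-power unit group is (Z/8Z)^* ≅ Z/2Z × Z/2Z; (Z/9Z)^* ≅ Z/6Z; (Z/53Z)^* ≅ Z/52Z. Hence Gal(Q(zeta_3816)/Q) ≅ Z/2Z × Z/2Z × Z/6Z × Z/52Z.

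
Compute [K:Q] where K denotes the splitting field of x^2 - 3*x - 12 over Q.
[K:Q] = 2

The discriminant of x^2 + (-3)*x + (-12) is b^2 - 4c = 9 - (-48) = 57. Since 57 is not a perfect square in Q, the polynomial is irreducible over Q. Its two roots generate a degree-2 extension, so [K:Q] = 2.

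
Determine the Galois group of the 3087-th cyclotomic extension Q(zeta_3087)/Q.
|Gal(Q(zeta_3087)/Q)| = phi(3087) = 1764; group ≅ (Z/3087Z)^* ≅ Z/6Z × Z/294Z

The n-th cyclotomic polynomial Φ_3087(x) is the minimal polynomial of zeta_3087 over Q and has degree phi(3087) = 1764. So Q(zeta_3087) is a degree-1764 Galois extension with Galois group (Z/3087Z)^*. By CRT, (Z/3087Z)^* ≅ (Z/9Z)^* × (Z/343Z)^*. Each prime-power unit group is (Z/9Z)^* ≅ Z/6Z; (Z/343Z)^* ≅ Z/294Z. Hence Gal(Q(zeta_3087)/Q) ≅ Z/6Z × Z/294Z.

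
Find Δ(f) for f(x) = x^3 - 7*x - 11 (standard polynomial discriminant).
Δ = -1895

For a depressed cubic x^3 + p x + q the discriminant is Δ = -4 p^3 - 27 q^2 = -4*(-7)^3 - 27*(-11)^2 = 1372 - 3267 = -1895.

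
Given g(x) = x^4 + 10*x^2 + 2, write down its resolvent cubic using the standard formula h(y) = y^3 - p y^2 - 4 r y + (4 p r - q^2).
h(y) = y^3 - 10*y^2 - 8*y + 80

Identify coefficients: p = 10, q = 0, r = 2.
Plug into h(y) = y^3 - p y^2 - 4 r y + (4 p r - q^2):
  h(y) = y^3 - (10) y^2 - 4*(2) y + (4*(10)*(2) - (0)^2)
       = y^3 + (-10) y^2 + (-8) y + (80).
Simplifying: h(y) = y^3 - 10*y^2 - 8*y + 80.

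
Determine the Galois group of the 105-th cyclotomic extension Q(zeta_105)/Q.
|Gal(Q(zeta_105)/Q)| = phi(105) = 48; group ≅ (Z/105Z)^* ≅ Z/2Z × Z/4Z × Z/6Z

The n-th cyclotomic polynomial Φ_105(x) is the minimal polynomial of zeta_105 over Q and has degree phi(105) = 48. So Q(zeta_105) is a degree-48 Galois extension with Galois group (Z/105Z)^*. By CRT, (Z/105Z)^* ≅ (Z/3Z)^* × (Z/5Z)^* × (Z/7Z)^*. Each prime-power unit group is (Z/3Z)^* ≅ Z/2Z; (Z/5Z)^* ≅ Z/4Z; (Z/7Z)^* ≅ Z/6Z. Hence Gal(Q(zeta_105)/Q) ≅ Z/2Z × Z/4Z × Z/6Z.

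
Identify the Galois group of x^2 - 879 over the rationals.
Gal(K/Q) = Z/2Z (cyclic of order 2)

x^2 - 879 is irreducible over Q since 879 is not a rational square. The splitting field Q(sqrt(879)) has degree 2 over Q, and its unique nontrivial automorphism is sqrt(879) ↦ -sqrt(879). Hence Gal(Q(sqrt(879))/Q) = Z/2Z.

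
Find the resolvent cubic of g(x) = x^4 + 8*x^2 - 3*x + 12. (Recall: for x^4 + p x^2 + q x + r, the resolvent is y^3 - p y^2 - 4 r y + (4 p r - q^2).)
h(y) = y^3 - 8*y^2 - 48*y + 375

Identify coefficients: p = 8, q = -3, r = 12.
Plug into h(y) = y^3 - p y^2 - 4 r y + (4 p r - q^2):
  h(y) = y^3 - (8) y^2 - 4*(12) y + (4*(8)*(12) - (-3)^2)
       = y^3 + (-8) y^2 + (-48) y + (375).
Simplifying: h(y) = y^3 - 8*y^2 - 48*y + 375.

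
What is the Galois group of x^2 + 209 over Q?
Gal(K/Q) = Z/2Z (cyclic of order 2)

x^2 + 209 is irreducible over Q since -209 is not a rational square. The splitting field Q(sqrt(-209)) has degree 2 over Q, and its unique nontrivial automorphism is sqrt(-209) ↦ -sqrt(-209). Hence Gal(Q(sqrt(-209))/Q) = Z/2Z.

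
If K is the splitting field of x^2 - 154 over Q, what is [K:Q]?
[K:Q] = 2

The polynomial x^2 - 154 is irreducible over Q since 154 is not a perfect square. Its splitting field is Q(sqrt(154)), which has degree 2 over Q.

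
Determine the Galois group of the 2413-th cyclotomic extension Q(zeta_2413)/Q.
|Gal(Q(zeta_2413)/Q)| = phi(2413) = 2268; group ≅ (Z/2413Z)^* ≅ Z/18Z × Z/126Z

The n-th cyclotomic polynomial Φ_2413(x) is the minimal polynomial of zeta_2413 over Q and has degree phi(2413) = 2268. So Q(zeta_2413) is a degree-2268 Galois extension with Galois group (Z/2413Z)^*. By CRT, (Z/2413Z)^* ≅ (Z/19Z)^* × (Z/127Z)^*. Each prime-power unit group is (Z/19Z)^* ≅ Z/18Z; (Z/127Z)^* ≅ Z/126Z. Hence Gal(Q(zeta_2413)/Q) ≅ Z/18Z × Z/126Z.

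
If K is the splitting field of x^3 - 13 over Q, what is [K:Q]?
[K:Q] = 6

x^3 - 13 has one real root r = 13^(1/3) and two complex roots r*zeta_3, r*zeta_3^2 where zeta_3 = e^(2*pi*i/3). The splitting field is Q(r, zeta_3). [Q(r):Q] = 3 and [Q(zeta_3):Q] = 2 with gcd = 1, so [Q(r, zeta_3):Q] = 3 * 2 = 6.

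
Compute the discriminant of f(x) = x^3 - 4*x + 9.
Δ = -1931

For a depressed cubic x^3 + p x + q the discriminant is Δ = -4 p^3 - 27 q^2 = -4*(-4)^3 - 27*(9)^2 = 256 - 2187 = -1931.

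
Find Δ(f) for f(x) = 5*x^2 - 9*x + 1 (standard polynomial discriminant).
Δ = 61

For a quadratic a x^2 + b x + c the discriminant is Δ = b^2 - 4ac = (-9)^2 - 4*(5)*(1) = 81 - (20) = 61.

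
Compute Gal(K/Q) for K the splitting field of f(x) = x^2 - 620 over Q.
Gal(K/Q) = Z/2Z (cyclic of order 2)

x^2 - 620 is irreducible over Q since 620 is not a rational square. The splitting field Q(sqrt(620)) has degree 2 over Q, and its unique nontrivial automorphism is sqrt(620) ↦ -sqrt(620). Hence Gal(Q(sqrt(620))/Q) = Z/2Z.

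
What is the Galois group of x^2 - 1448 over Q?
Gal(K/Q) = Z/2Z (cyclic of order 2)

x^2 - 1448 is irreducible over Q since 1448 is not a rational square. The splitting field Q(sqrt(1448)) has degree 2 over Q, and its unique nontrivial automorphism is sqrt(1448) ↦ -sqrt(1448). Hence Gal(Q(sqrt(1448))/Q) = Z/2Z.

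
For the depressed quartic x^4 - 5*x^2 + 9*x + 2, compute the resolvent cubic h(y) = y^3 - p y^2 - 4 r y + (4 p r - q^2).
h(y) = y^3 + 5*y^2 - 8*y - 121

Identify coefficients: p = -5, q = 9, r = 2.
Plug into h(y) = y^3 - p y^2 - 4 r y + (4 p r - q^2):
  h(y) = y^3 - (-5) y^2 - 4*(2) y + (4*(-5)*(2) - (9)^2)
       = y^3 + (5) y^2 + (-8) y + (-121).
Simplifying: h(y) = y^3 + 5*y^2 - 8*y - 121.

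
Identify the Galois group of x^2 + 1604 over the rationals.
Gal(K/Q) = Z/2Z (cyclic of order 2)

x^2 + 1604 is irreducible over Q since -1604 is not a rational square. The splitting field Q(sqrt(-1604)) has degree 2 over Q, and its unique nontrivial automorphism is sqrt(-1604) ↦ -sqrt(-1604). Hence Gal(Q(sqrt(-1604))/Q) = Z/2Z.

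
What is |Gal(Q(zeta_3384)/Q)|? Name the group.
|Gal(Q(zeta_3384)/Q)| = phi(3384) = 1104; group ≅ (Z/3384Z)^* ≅ Z/2Z × Z/2Z × Z/6Z × Z/46Z

The n-th cyclotomic polynomial Φ_3384(x) is the minimal polynomial of zeta_3384 over Q and has degree phi(3384) = 1104. So Q(zeta_3384) is a degree-1104 Galois extension with Galois group (Z/3384Z)^*. By CRT, (Z/3384Z)^* ≅ (Z/8Z)^* × (Z/9Z)^* × (Z/47Z)^*. Each prime-power unit group is (Z/8Z)^* ≅ Z/2Z × Z/2Z; (Z/9Z)^* ≅ Z/6Z; (Z/47Z)^* ≅ Z/46Z. Hence Gal(Q(zeta_3384)/Q) ≅ Z/2Z × Z/2Z × Z/6Z × Z/46Z.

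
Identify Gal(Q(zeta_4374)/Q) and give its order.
|Gal(Q(zeta_4374)/Q)| = phi(4374) = 1458; group ≅ (Z/4374Z)^* ≅ Z/1458Z

The n-th cyclotomic polynomial Φ_4374(x) is the minimal polynomial of zeta_4374 over Q and has degree phi(4374) = 1458. So Q(zeta_4374) is a degree-1458 Galois extension with Galois group (Z/4374Z)^*. By CRT, (Z/4374Z)^* ≅ (Z/2Z)^* × (Z/2187Z)^*. Each prime-power unit group is (Z/2Z)^* ≅ trivial group (order 1); (Z/2187Z)^* ≅ Z/1458Z. Hence Gal(Q(zeta_4374)/Q) ≅ Z/1458Z.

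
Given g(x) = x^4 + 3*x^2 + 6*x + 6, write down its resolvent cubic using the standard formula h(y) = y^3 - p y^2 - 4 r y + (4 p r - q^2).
h(y) = y^3 - 3*y^2 - 24*y + 36

Identify coefficients: p = 3, q = 6, r = 6.
Plug into h(y) = y^3 - p y^2 - 4 r y + (4 p r - q^2):
  h(y) = y^3 - (3) y^2 - 4*(6) y + (4*(3)*(6) - (6)^2)
       = y^3 + (-3) y^2 + (-24) y + (36).
Simplifying: h(y) = y^3 - 3*y^2 - 24*y + 36.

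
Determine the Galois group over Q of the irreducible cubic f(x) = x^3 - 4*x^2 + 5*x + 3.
Gal(K/Q) = S_3 (symmetric group of order 6)

Compute the discriminant of x^3 + (-4)*x^2 + (5)*x + (3): Δ = -655. Since Δ is not a rational square, the Galois group is not contained in A_3; it must be the full S_3 (irreducibility of the cubic rules out anything smaller).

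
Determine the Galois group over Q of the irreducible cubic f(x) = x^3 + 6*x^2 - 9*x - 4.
Gal(K/Q) = S_3 (symmetric group of order 6)

Compute the discriminant of x^3 + (6)*x^2 + (-9)*x + (-4): Δ = 12744. Since Δ is not a rational square, the Galois group is not contained in A_3; it must be the full S_3 (irreducibility of the cubic rules out anything smaller).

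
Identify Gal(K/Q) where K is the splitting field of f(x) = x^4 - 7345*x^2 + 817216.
Gal(K/Q) = Z/2Z (cyclic of order 2)

f factors as (x^2 - 7232)(x^2 - 113), so the splitting field is K = Q(sqrt(7232), sqrt(113)). The squarefree part of 7232 is 113 and the squarefree part of 113 is also 113, so sqrt(7232) and sqrt(113) are both rational multiples of sqrt(113). Hence Q(sqrt(7232)) = Q(sqrt(113)) = Q(sqrt(113)), and the splitting field collapses to a single degree-2 extension with Galois group Z/2Z.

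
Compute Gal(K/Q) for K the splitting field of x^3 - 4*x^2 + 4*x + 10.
Gal(K/Q) = S_3 (symmetric group of order 6)

Compute the discriminant of x^3 + (-4)*x^2 + (4)*x + (10): Δ = -3020. Since Δ is not a rational square, the Galois group is not contained in A_3; it must be the full S_3 (irreducibility of the cubic rules out anything smaller).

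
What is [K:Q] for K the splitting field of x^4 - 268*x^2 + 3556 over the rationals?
[K:Q] = 4

f factors as (x^2 - 254)(x^2 - 14); the splitting field is K = Q(sqrt(254), sqrt(14)). Since 254, 14, and 3556 are all non-squares in Q, the three subfields Q(sqrt(254)), Q(sqrt(14)), Q(sqrt(3556)) are distinct degree-2 extensions, so [K:Q] = 4 (Klein four Galois group).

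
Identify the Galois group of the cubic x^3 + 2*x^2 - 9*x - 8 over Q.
Gal(K/Q) = S_3 (symmetric group of order 6)

Compute the discriminant of x^3 + (2)*x^2 + (-9)*x + (-8): Δ = 4360. Since Δ is not a rational square, the Galois group is not contained in A_3; it must be the full S_3 (irreducibility of the cubic rules out anything smaller).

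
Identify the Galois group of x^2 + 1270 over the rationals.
Gal(K/Q) = Z/2Z (cyclic of order 2)

x^2 + 1270 is irreducible over Q since -1270 is not a rational square. The splitting field Q(sqrt(-1270)) has degree 2 over Q, and its unique nontrivial automorphism is sqrt(-1270) ↦ -sqrt(-1270). Hence Gal(Q(sqrt(-1270))/Q) = Z/2Z.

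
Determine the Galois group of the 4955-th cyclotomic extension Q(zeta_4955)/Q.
|Gal(Q(zeta_4955)/Q)| = phi(4955) = 3960; group ≅ (Z/4955Z)^* ≅ Z/4Z × Z/990Z

The n-th cyclotomic polynomial Φ_4955(x) is the minimal polynomial of zeta_4955 over Q and has degree phi(4955) = 3960. So Q(zeta_4955) is a degree-3960 Galois extension with Galois group (Z/4955Z)^*. By CRT, (Z/4955Z)^* ≅ (Z/5Z)^* × (Z/991Z)^*. Each prime-power unit group is (Z/5Z)^* ≅ Z/4Z; (Z/991Z)^* ≅ Z/990Z. Hence Gal(Q(zeta_4955)/Q) ≅ Z/4Z × Z/990Z.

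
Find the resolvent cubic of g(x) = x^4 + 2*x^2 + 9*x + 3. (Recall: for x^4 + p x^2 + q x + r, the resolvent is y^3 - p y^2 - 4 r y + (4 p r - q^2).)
h(y) = y^3 - 2*y^2 - 12*y - 57

Identify coefficients: p = 2, q = 9, r = 3.
Plug into h(y) = y^3 - p y^2 - 4 r y + (4 p r - q^2):
  h(y) = y^3 - (2) y^2 - 4*(3) y + (4*(2)*(3) - (9)^2)
       = y^3 + (-2) y^2 + (-12) y + (-57).
Simplifying: h(y) = y^3 - 2*y^2 - 12*y - 57.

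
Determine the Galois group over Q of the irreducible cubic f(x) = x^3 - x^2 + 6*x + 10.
Gal(K/Q) = S_3 (symmetric group of order 6)

Compute the discriminant of x^3 + (-1)*x^2 + (6)*x + (10): Δ = -4568. Since Δ is not a rational square, the Galois group is not contained in A_3; it must be the full S_3 (irreducibility of the cubic rules out anything smaller).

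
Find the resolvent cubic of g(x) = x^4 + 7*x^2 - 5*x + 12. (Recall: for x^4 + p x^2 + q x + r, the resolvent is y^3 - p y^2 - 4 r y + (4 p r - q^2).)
h(y) = y^3 - 7*y^2 - 48*y + 311

Identify coefficients: p = 7, q = -5, r = 12.
Plug into h(y) = y^3 - p y^2 - 4 r y + (4 p r - q^2):
  h(y) = y^3 - (7) y^2 - 4*(12) y + (4*(7)*(12) - (-5)^2)
       = y^3 + (-7) y^2 + (-48) y + (311).
Simplifying: h(y) = y^3 - 7*y^2 - 48*y + 311.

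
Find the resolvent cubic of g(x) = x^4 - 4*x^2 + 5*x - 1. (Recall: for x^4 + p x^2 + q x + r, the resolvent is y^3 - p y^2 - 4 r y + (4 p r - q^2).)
h(y) = y^3 + 4*y^2 + 4*y - 9

Identify coefficients: p = -4, q = 5, r = -1.
Plug into h(y) = y^3 - p y^2 - 4 r y + (4 p r - q^2):
  h(y) = y^3 - (-4) y^2 - 4*(-1) y + (4*(-4)*(-1) - (5)^2)
       = y^3 + (4) y^2 + (4) y + (-9).
Simplifying: h(y) = y^3 + 4*y^2 + 4*y - 9.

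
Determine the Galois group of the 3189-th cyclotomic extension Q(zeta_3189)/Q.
|Gal(Q(zeta_3189)/Q)| = phi(3189) = 2124; group ≅ (Z/3189Z)^* ≅ Z/2Z × Z/1062Z

The n-th cyclotomic polynomial Φ_3189(x) is the minimal polynomial of zeta_3189 over Q and has degree phi(3189) = 2124. So Q(zeta_3189) is a degree-2124 Galois extension with Galois group (Z/3189Z)^*. By CRT, (Z/3189Z)^* ≅ (Z/3Z)^* × (Z/1063Z)^*. Each prime-power unit group is (Z/3Z)^* ≅ Z/2Z; (Z/1063Z)^* ≅ Z/1062Z. Hence Gal(Q(zeta_3189)/Q) ≅ Z/2Z × Z/1062Z.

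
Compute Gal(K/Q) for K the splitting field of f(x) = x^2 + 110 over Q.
Gal(K/Q) = Z/2Z (cyclic of order 2)

x^2 + 110 is irreducible over Q since -110 is not a rational square. The splitting field Q(sqrt(-110)) has degree 2 over Q, and its unique nontrivial automorphism is sqrt(-110) ↦ -sqrt(-110). Hence Gal(Q(sqrt(-110))/Q) = Z/2Z.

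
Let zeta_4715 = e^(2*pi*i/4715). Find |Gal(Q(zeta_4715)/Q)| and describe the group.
|Gal(Q(zeta_4715)/Q)| = phi(4715) = 3520; group ≅ (Z/4715Z)^* ≅ Z/4Z × Z/22Z × Z/40Z

The n-th cyclotomic polynomial Φ_4715(x) is the minimal polynomial of zeta_4715 over Q and has degree phi(4715) = 3520. So Q(zeta_4715) is a degree-3520 Galois extension with Galois group (Z/4715Z)^*. By CRT, (Z/4715Z)^* ≅ (Z/5Z)^* × (Z/23Z)^* × (Z/41Z)^*. Each prime-power unit group is (Z/5Z)^* ≅ Z/4Z; (Z/23Z)^* ≅ Z/22Z; (Z/41Z)^* ≅ Z/40Z. Hence Gal(Q(zeta_4715)/Q) ≅ Z/4Z × Z/22Z × Z/40Z.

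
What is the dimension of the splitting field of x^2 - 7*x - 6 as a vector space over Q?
[K:Q] = 2

The discriminant of x^2 + (-7)*x + (-6) is b^2 - 4c = 49 - (-24) = 73. Since 73 is not a perfect square in Q, the polynomial is irreducible over Q. Its two roots generate a degree-2 extension, so [K:Q] = 2.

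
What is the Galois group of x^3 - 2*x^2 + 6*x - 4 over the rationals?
Gal(K/Q) = S_3 (symmetric group of order 6)

Compute the discriminant of x^3 + (-2)*x^2 + (6)*x + (-4): Δ = -416. Since Δ is not a rational square, the Galois group is not contained in A_3; it must be the full S_3 (irreducibility of the cubic rules out anything smaller).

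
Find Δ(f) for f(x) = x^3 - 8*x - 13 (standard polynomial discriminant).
Δ = -2515

For a depressed cubic x^3 + p x + q the discriminant is Δ = -4 p^3 - 27 q^2 = -4*(-8)^3 - 27*(-13)^2 = 2048 - 4563 = -2515.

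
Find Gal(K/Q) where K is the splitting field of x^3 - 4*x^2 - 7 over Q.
Gal(K/Q) = S_3 (symmetric group of order 6)

Compute the discriminant of x^3 + (-4)*x^2 + (0)*x + (-7): Δ = -3115. Since Δ is not a rational square, the Galois group is not contained in A_3; it must be the full S_3 (irreducibility of the cubic rules out anything smaller).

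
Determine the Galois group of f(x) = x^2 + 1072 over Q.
Gal(K/Q) = Z/2Z (cyclic of order 2)

x^2 + 1072 is irreducible over Q since -1072 is not a rational square. The splitting field Q(sqrt(-1072)) has degree 2 over Q, and its unique nontrivial automorphism is sqrt(-1072) ↦ -sqrt(-1072). Hence Gal(Q(sqrt(-1072))/Q) = Z/2Z.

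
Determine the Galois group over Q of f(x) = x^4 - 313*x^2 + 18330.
Gal(K/Q) = V_4 (Klein four-group, Z/2Z × Z/2Z)

f factors as (x^2 - 78)(x^2 - 235), so the splitting field is K = Q(sqrt(78), sqrt(235)). The elements 78, 235, 18330 are all non-squares in Q, so sqrt(78) and sqrt(235) generate independent quadratic extensions. Thus [K:Q] = 4 and Gal(K/Q) is generated by the two order-2 automorphisms sqrt(78) ↦ -sqrt(78) and sqrt(235) ↦ -sqrt(235), giving V_4.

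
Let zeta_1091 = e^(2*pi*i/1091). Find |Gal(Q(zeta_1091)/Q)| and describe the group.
|Gal(Q(zeta_1091)/Q)| = phi(1091) = 1090; group ≅ (Z/1091Z)^* ≅ Z/1090Z

The n-th cyclotomic polynomial Φ_1091(x) is the minimal polynomial of zeta_1091 over Q and has degree phi(1091) = 1090. So Q(zeta_1091) is a degree-1090 Galois extension with Galois group (Z/1091Z)^*. (Z/1091Z)^* is cyclic since 1091 is an odd prime power (or 4). Hence Gal(Q(zeta_1091)/Q) ≅ Z/1090Z.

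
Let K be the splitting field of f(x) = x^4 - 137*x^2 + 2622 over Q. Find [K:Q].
[K:Q] = 4

f factors as (x^2 - 114)(x^2 - 23); the splitting field is K = Q(sqrt(114), sqrt(23)). Since 114, 23, and 2622 are all non-squares in Q, the three subfields Q(sqrt(114)), Q(sqrt(23)), Q(sqrt(2622)) are distinct degree-2 extensions, so [K:Q] = 4 (Klein four Galois group).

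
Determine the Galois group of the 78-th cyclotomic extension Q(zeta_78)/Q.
|Gal(Q(zeta_78)/Q)| = phi(78) = 24; group ≅ (Z/78Z)^* ≅ Z/2Z × Z/12Z

The n-th cyclotomic polynomial Φ_78(x) is the minimal polynomial of zeta_78 over Q and has degree phi(78) = 24. So Q(zeta_78) is a degree-24 Galois extension with Galois group (Z/78Z)^*. By CRT, (Z/78Z)^* ≅ (Z/2Z)^* × (Z/3Z)^* × (Z/13Z)^*. Each prime-power unit group is (Z/2Z)^* ≅ trivial group (order 1); (Z/3Z)^* ≅ Z/2Z; (Z/13Z)^* ≅ Z/12Z. Hence Gal(Q(zeta_78)/Q) ≅ Z/2Z × Z/12Z.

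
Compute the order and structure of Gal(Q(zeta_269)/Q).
|Gal(Q(zeta_269)/Q)| = phi(269) = 268; group ≅ (Z/269Z)^* ≅ Z/268Z

The n-th cyclotomic polynomial Φ_269(x) is the minimal polynomial of zeta_269 over Q and has degree phi(269) = 268. So Q(zeta_269) is a degree-268 Galois extension with Galois group (Z/269Z)^*. (Z/269Z)^* is cyclic since 269 is an odd prime power (or 4). Hence Gal(Q(zeta_269)/Q) ≅ Z/268Z.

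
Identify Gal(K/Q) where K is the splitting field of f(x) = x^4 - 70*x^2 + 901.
Gal(K/Q) = V_4 (Klein four-group, Z/2Z × Z/2Z)

f factors as (x^2 - 17)(x^2 - 53), so the splitting field is K = Q(sqrt(17), sqrt(53)). The elements 17, 53, 901 are all non-squares in Q, so sqrt(17) and sqrt(53) generate independent quadratic extensions. Thus [K:Q] = 4 and Gal(K/Q) is generated by the two order-2 automorphisms sqrt(17) ↦ -sqrt(17) and sqrt(53) ↦ -sqrt(53), giving V_4.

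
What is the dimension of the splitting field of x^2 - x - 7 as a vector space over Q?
[K:Q] = 2

The discriminant of x^2 + (-1)*x + (-7) is b^2 - 4c = 1 - (-28) = 29. Since 29 is not a perfect square in Q, the polynomial is irreducible over Q. Its two roots generate a degree-2 extension, so [K:Q] = 2.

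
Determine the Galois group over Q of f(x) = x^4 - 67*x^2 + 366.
Gal(K/Q) = V_4 (Klein four-group, Z/2Z × Z/2Z)

f factors as (x^2 - 6)(x^2 - 61), so the splitting field is K = Q(sqrt(6), sqrt(61)). The elements 6, 61, 366 are all non-squares in Q, so sqrt(6) and sqrt(61) generate independent quadratic extensions. Thus [K:Q] = 4 and Gal(K/Q) is generated by the two order-2 automorphisms sqrt(6) ↦ -sqrt(6) and sqrt(61) ↦ -sqrt(61), giving V_4.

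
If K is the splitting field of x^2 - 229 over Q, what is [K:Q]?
[K:Q] = 2

The polynomial x^2 - 229 is irreducible over Q since 229 is not a perfect square. Its splitting field is Q(sqrt(229)), which has degree 2 over Q.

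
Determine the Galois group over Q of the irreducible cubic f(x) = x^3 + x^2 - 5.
Gal(K/Q) = S_3 (symmetric group of order 6)

Compute the discriminant of x^3 + (1)*x^2 + (0)*x + (-5): Δ = -655. Since Δ is not a rational square, the Galois group is not contained in A_3; it must be the full S_3 (irreducibility of the cubic rules out anything smaller).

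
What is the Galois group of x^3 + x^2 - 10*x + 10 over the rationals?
Gal(K/Q) = S_3 (symmetric group of order 6)

Compute the discriminant of x^3 + (1)*x^2 + (-10)*x + (10): Δ = -440. Since Δ is not a rational square, the Galois group is not contained in A_3; it must be the full S_3 (irreducibility of the cubic rules out anything smaller).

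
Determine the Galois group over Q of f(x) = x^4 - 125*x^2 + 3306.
Gal(K/Q) = V_4 (Klein four-group, Z/2Z × Z/2Z)

f factors as (x^2 - 38)(x^2 - 87), so the splitting field is K = Q(sqrt(38), sqrt(87)). The elements 38, 87, 3306 are all non-squares in Q, so sqrt(38) and sqrt(87) generate independent quadratic extensions. Thus [K:Q] = 4 and Gal(K/Q) is generated by the two order-2 automorphisms sqrt(38) ↦ -sqrt(38) and sqrt(87) ↦ -sqrt(87), giving V_4.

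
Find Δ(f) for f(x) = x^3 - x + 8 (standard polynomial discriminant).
Δ = -1724

For a depressed cubic x^3 + p x + q the discriminant is Δ = -4 p^3 - 27 q^2 = -4*(-1)^3 - 27*(8)^2 = 4 - 1728 = -1724.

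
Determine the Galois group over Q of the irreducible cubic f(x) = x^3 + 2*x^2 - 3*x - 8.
Gal(K/Q) = S_3 (symmetric group of order 6)

Compute the discriminant of x^3 + (2)*x^2 + (-3)*x + (-8): Δ = -464. Since Δ is not a rational square, the Galois group is not contained in A_3; it must be the full S_3 (irreducibility of the cubic rules out anything smaller).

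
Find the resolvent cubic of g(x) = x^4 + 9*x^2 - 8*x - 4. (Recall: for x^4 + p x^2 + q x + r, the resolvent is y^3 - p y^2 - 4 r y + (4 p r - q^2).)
h(y) = y^3 - 9*y^2 + 16*y - 208

Identify coefficients: p = 9, q = -8, r = -4.
Plug into h(y) = y^3 - p y^2 - 4 r y + (4 p r - q^2):
  h(y) = y^3 - (9) y^2 - 4*(-4) y + (4*(9)*(-4) - (-8)^2)
       = y^3 + (-9) y^2 + (16) y + (-208).
Simplifying: h(y) = y^3 - 9*y^2 + 16*y - 208.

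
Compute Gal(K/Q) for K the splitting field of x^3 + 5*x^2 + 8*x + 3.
Gal(K/Q) = S_3 (symmetric group of order 6)

Compute the discriminant of x^3 + (5)*x^2 + (8)*x + (3): Δ = -31. Since Δ is not a rational square, the Galois group is not contained in A_3; it must be the full S_3 (irreducibility of the cubic rules out anything smaller).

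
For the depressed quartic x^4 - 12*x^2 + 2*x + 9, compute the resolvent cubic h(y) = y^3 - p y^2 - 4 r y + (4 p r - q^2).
h(y) = y^3 + 12*y^2 - 36*y - 436

Identify coefficients: p = -12, q = 2, r = 9.
Plug into h(y) = y^3 - p y^2 - 4 r y + (4 p r - q^2):
  h(y) = y^3 - (-12) y^2 - 4*(9) y + (4*(-12)*(9) - (2)^2)
       = y^3 + (12) y^2 + (-36) y + (-436).
Simplifying: h(y) = y^3 + 12*y^2 - 36*y - 436.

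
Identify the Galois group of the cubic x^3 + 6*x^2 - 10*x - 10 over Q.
Gal(K/Q) = S_3 (symmetric group of order 6)

Compute the discriminant of x^3 + (6)*x^2 + (-10)*x + (-10): Δ = 24340. Since Δ is not a rational square, the Galois group is not contained in A_3; it must be the full S_3 (irreducibility of the cubic rules out anything smaller).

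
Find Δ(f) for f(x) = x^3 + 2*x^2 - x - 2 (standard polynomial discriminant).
Δ = 36

For x^3 + a x^2 + b x + c the discriminant is Δ = 18 a b c - 4 a^3 c + a^2 b^2 - 4 b^3 - 27 c^2.
Plug a = 2, b = -1, c = -2:
  18*(2)*(-1)*(-2) - 4*(2)^3*(-2) + (2)^2*(-1)^2 - 4*(-1)^3 - 27*(-2)^2
  = 72 + (64) + 4 + (4) + (-108)
  = 36.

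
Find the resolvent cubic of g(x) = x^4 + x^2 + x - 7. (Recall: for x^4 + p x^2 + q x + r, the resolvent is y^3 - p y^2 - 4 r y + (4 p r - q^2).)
h(y) = y^3 - y^2 + 28*y - 29

Identify coefficients: p = 1, q = 1, r = -7.
Plug into h(y) = y^3 - p y^2 - 4 r y + (4 p r - q^2):
  h(y) = y^3 - (1) y^2 - 4*(-7) y + (4*(1)*(-7) - (1)^2)
       = y^3 + (-1) y^2 + (28) y + (-29).
Simplifying: h(y) = y^3 - y^2 + 28*y - 29.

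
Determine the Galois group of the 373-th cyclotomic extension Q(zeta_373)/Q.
|Gal(Q(zeta_373)/Q)| = phi(373) = 372; group ≅ (Z/373Z)^* ≅ Z/372Z

The n-th cyclotomic polynomial Φ_373(x) is the minimal polynomial of zeta_373 over Q and has degree phi(373) = 372. So Q(zeta_373) is a degree-372 Galois extension with Galois group (Z/373Z)^*. (Z/373Z)^* is cyclic since 373 is an odd prime power (or 4). Hence Gal(Q(zeta_373)/Q) ≅ Z/372Z.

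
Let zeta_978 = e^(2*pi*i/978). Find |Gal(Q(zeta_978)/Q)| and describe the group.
|Gal(Q(zeta_978)/Q)| = phi(978) = 324; group ≅ (Z/978Z)^* ≅ Z/2Z × Z/162Z

The n-th cyclotomic polynomial Φ_978(x) is the minimal polynomial of zeta_978 over Q and has degree phi(978) = 324. So Q(zeta_978) is a degree-324 Galois extension with Galois group (Z/978Z)^*. By CRT, (Z/978Z)^* ≅ (Z/2Z)^* × (Z/3Z)^* × (Z/163Z)^*. Each prime-power unit group is (Z/2Z)^* ≅ trivial group (order 1); (Z/3Z)^* ≅ Z/2Z; (Z/163Z)^* ≅ Z/162Z. Hence Gal(Q(zeta_978)/Q) ≅ Z/2Z × Z/162Z.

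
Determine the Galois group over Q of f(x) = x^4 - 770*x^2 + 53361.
Gal(K/Q) = Z/2Z (cyclic of order 2)

f factors as (x^2 - 77)(x^2 - 693), so the splitting field is K = Q(sqrt(77), sqrt(693)). The squarefree part of 77 is 77 and the squarefree part of 693 is also 77, so sqrt(77) and sqrt(693) are both rational multiples of sqrt(77). Hence Q(sqrt(77)) = Q(sqrt(693)) = Q(sqrt(77)), and the splitting field collapses to a single degree-2 extension with Galois group Z/2Z.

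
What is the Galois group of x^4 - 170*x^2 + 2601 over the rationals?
Gal(K/Q) = Z/2Z (cyclic of order 2)

f factors as (x^2 - 153)(x^2 - 17), so the splitting field is K = Q(sqrt(153), sqrt(17)). The squarefree part of 153 is 17 and the squarefree part of 17 is also 17, so sqrt(153) and sqrt(17) are both rational multiples of sqrt(17). Hence Q(sqrt(153)) = Q(sqrt(17)) = Q(sqrt(17)), and the splitting field collapses to a single degree-2 extension with Galois group Z/2Z.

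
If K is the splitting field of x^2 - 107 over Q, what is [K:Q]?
[K:Q] = 2

The polynomial x^2 - 107 is irreducible over Q since 107 is not a perfect square. Its splitting field is Q(sqrt(107)), which has degree 2 over Q.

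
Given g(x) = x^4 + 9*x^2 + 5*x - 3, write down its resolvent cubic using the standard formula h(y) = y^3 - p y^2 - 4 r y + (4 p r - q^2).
h(y) = y^3 - 9*y^2 + 12*y - 133

Identify coefficients: p = 9, q = 5, r = -3.
Plug into h(y) = y^3 - p y^2 - 4 r y + (4 p r - q^2):
  h(y) = y^3 - (9) y^2 - 4*(-3) y + (4*(9)*(-3) - (5)^2)
       = y^3 + (-9) y^2 + (12) y + (-133).
Simplifying: h(y) = y^3 - 9*y^2 + 12*y - 133.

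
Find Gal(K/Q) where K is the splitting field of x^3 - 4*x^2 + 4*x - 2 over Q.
Gal(K/Q) = S_3 (symmetric group of order 6)

Compute the discriminant of x^3 + (-4)*x^2 + (4)*x + (-2): Δ = -44. Since Δ is not a rational square, the Galois group is not contained in A_3; it must be the full S_3 (irreducibility of the cubic rules out anything smaller).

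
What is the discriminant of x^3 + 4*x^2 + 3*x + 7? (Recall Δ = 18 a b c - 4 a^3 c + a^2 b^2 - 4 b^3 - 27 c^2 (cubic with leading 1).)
Δ = -1567

For x^3 + a x^2 + b x + c the discriminant is Δ = 18 a b c - 4 a^3 c + a^2 b^2 - 4 b^3 - 27 c^2.
Plug a = 4, b = 3, c = 7:
  18*(4)*(3)*(7) - 4*(4)^3*(7) + (4)^2*(3)^2 - 4*(3)^3 - 27*(7)^2
  = 1512 + (-1792) + 144 + (-108) + (-1323)
  = -1567.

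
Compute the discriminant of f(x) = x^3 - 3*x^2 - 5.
Δ = -1215

For x^3 + a x^2 + b x + c the discriminant is Δ = 18 a b c - 4 a^3 c + a^2 b^2 - 4 b^3 - 27 c^2.
Plug a = -3, b = 0, c = -5:
  18*(-3)*(0)*(-5) - 4*(-3)^3*(-5) + (-3)^2*(0)^2 - 4*(0)^3 - 27*(-5)^2
  = 0 + (-540) + 0 + (0) + (-675)
  = -1215.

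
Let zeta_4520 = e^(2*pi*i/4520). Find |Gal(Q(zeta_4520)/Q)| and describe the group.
|Gal(Q(zeta_4520)/Q)| = phi(4520) = 1792; group ≅ (Z/4520Z)^* ≅ Z/2Z × Z/2Z × Z/4Z × Z/112Z

The n-th cyclotomic polynomial Φ_4520(x) is the minimal polynomial of zeta_4520 over Q and has degree phi(4520) = 1792. So Q(zeta_4520) is a degree-1792 Galois extension with Galois group (Z/4520Z)^*. By CRT, (Z/4520Z)^* ≅ (Z/8Z)^* × (Z/5Z)^* × (Z/113Z)^*. Each prime-power unit group is (Z/8Z)^* ≅ Z/2Z × Z/2Z; (Z/5Z)^* ≅ Z/4Z; (Z/113Z)^* ≅ Z/112Z. Hence Gal(Q(zeta_4520)/Q) ≅ Z/2Z × Z/2Z × Z/4Z × Z/112Z.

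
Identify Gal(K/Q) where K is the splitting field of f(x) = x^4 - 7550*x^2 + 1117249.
Gal(K/Q) = Z/2Z (cyclic of order 2)

f factors as (x^2 - 151)(x^2 - 7399), so the splitting field is K = Q(sqrt(151), sqrt(7399)). The squarefree part of 151 is 151 and the squarefree part of 7399 is also 151, so sqrt(151) and sqrt(7399) are both rational multiples of sqrt(151). Hence Q(sqrt(151)) = Q(sqrt(7399)) = Q(sqrt(151)), and the splitting field collapses to a single degree-2 extension with Galois group Z/2Z.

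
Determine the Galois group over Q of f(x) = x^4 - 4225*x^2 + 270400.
Gal(K/Q) = Z/2Z (cyclic of order 2)

f factors as (x^2 - 4160)(x^2 - 65), so the splitting field is K = Q(sqrt(4160), sqrt(65)). The squarefree part of 4160 is 65 and the squarefree part of 65 is also 65, so sqrt(4160) and sqrt(65) are both rational multiples of sqrt(65). Hence Q(sqrt(4160)) = Q(sqrt(65)) = Q(sqrt(65)), and the splitting field collapses to a single degree-2 extension with Galois group Z/2Z.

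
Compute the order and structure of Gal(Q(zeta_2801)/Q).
|Gal(Q(zeta_2801)/Q)| = phi(2801) = 2800; group ≅ (Z/2801Z)^* ≅ Z/2800Z

The n-th cyclotomic polynomial Φ_2801(x) is the minimal polynomial of zeta_2801 over Q and has degree phi(2801) = 2800. So Q(zeta_2801) is a degree-2800 Galois extension with Galois group (Z/2801Z)^*. (Z/2801Z)^* is cyclic since 2801 is an odd prime power (or 4). Hence Gal(Q(zeta_2801)/Q) ≅ Z/2800Z.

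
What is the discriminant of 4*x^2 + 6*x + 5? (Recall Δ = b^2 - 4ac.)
Δ = -44

For a quadratic a x^2 + b x + c the discriminant is Δ = b^2 - 4ac = (6)^2 - 4*(4)*(5) = 36 - (80) = -44.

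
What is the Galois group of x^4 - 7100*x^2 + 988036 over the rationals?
Gal(K/Q) = Z/2Z (cyclic of order 2)

f factors as (x^2 - 142)(x^2 - 6958), so the splitting field is K = Q(sqrt(142), sqrt(6958)). The squarefree part of 142 is 142 and the squarefree part of 6958 is also 142, so sqrt(142) and sqrt(6958) are both rational multiples of sqrt(142). Hence Q(sqrt(142)) = Q(sqrt(6958)) = Q(sqrt(142)), and the splitting field collapses to a single degree-2 extension with Galois group Z/2Z.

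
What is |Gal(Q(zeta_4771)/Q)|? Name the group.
|Gal(Q(zeta_4771)/Q)| = phi(4771) = 4392; group ≅ (Z/4771Z)^* ≅ Z/12Z × Z/366Z

The n-th cyclotomic polynomial Φ_4771(x) is the minimal polynomial of zeta_4771 over Q and has degree phi(4771) = 4392. So Q(zeta_4771) is a degree-4392 Galois extension with Galois group (Z/4771Z)^*. By CRT, (Z/4771Z)^* ≅ (Z/13Z)^* × (Z/367Z)^*. Each prime-power unit group is (Z/13Z)^* ≅ Z/12Z; (Z/367Z)^* ≅ Z/366Z. Hence Gal(Q(zeta_4771)/Q) ≅ Z/12Z × Z/366Z.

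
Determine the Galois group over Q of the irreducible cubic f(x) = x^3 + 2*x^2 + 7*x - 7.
Gal(K/Q) = S_3 (symmetric group of order 6)

Compute the discriminant of x^3 + (2)*x^2 + (7)*x + (-7): Δ = -4039. Since Δ is not a rational square, the Galois group is not contained in A_3; it must be the full S_3 (irreducibility of the cubic rules out anything smaller).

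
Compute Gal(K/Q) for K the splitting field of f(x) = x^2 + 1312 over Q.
Gal(K/Q) = Z/2Z (cyclic of order 2)

x^2 + 1312 is irreducible over Q since -1312 is not a rational square. The splitting field Q(sqrt(-1312)) has degree 2 over Q, and its unique nontrivial automorphism is sqrt(-1312) ↦ -sqrt(-1312). Hence Gal(Q(sqrt(-1312))/Q) = Z/2Z.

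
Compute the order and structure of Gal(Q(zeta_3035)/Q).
|Gal(Q(zeta_3035)/Q)| = phi(3035) = 2424; group ≅ (Z/3035Z)^* ≅ Z/4Z × Z/606Z

The n-th cyclotomic polynomial Φ_3035(x) is the minimal polynomial of zeta_3035 over Q and has degree phi(3035) = 2424. So Q(zeta_3035) is a degree-2424 Galois extension with Galois group (Z/3035Z)^*. By CRT, (Z/3035Z)^* ≅ (Z/5Z)^* × (Z/607Z)^*. Each prime-power unit group is (Z/5Z)^* ≅ Z/4Z; (Z/607Z)^* ≅ Z/606Z. Hence Gal(Q(zeta_3035)/Q) ≅ Z/4Z × Z/606Z.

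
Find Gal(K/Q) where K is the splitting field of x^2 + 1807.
Gal(K/Q) = Z/2Z (cyclic of order 2)

x^2 + 1807 is irreducible over Q since -1807 is not a rational square. The splitting field Q(sqrt(-1807)) has degree 2 over Q, and its unique nontrivial automorphism is sqrt(-1807) ↦ -sqrt(-1807). Hence Gal(Q(sqrt(-1807))/Q) = Z/2Z.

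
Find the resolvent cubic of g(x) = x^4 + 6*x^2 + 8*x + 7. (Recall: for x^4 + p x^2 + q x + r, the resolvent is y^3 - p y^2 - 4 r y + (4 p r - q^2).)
h(y) = y^3 - 6*y^2 - 28*y + 104

Identify coefficients: p = 6, q = 8, r = 7.
Plug into h(y) = y^3 - p y^2 - 4 r y + (4 p r - q^2):
  h(y) = y^3 - (6) y^2 - 4*(7) y + (4*(6)*(7) - (8)^2)
       = y^3 + (-6) y^2 + (-28) y + (104).
Simplifying: h(y) = y^3 - 6*y^2 - 28*y + 104.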